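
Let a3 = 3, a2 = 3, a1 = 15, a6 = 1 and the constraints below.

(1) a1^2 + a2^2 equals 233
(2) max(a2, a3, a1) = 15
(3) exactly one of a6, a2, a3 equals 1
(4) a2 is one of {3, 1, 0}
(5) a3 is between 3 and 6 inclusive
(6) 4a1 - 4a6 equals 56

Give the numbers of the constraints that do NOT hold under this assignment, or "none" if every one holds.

The assignment fails constraint 1.

(1) a1^2 + a2^2 = 15^2 + 3^2 = 225 + 9 = 234, not 233 — fails.
(2) max(3, 3, 15) = 15 — holds.
(3) a6=1, a2=3, a3=3; 1 of them equals 1 — holds.
(4) a2 = 3 is in {3, 1, 0} — holds.
(5) a3 = 3 lies in [3, 6] — holds.
(6) 4a1 - 4a6 = 4(15) - 4(1) = 56 — holds.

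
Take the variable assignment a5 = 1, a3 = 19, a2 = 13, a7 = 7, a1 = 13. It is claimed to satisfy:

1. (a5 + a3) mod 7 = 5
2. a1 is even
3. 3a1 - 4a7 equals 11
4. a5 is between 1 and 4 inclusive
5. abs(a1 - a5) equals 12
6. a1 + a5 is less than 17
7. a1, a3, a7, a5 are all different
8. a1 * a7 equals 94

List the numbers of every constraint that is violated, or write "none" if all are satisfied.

Constraints 1, 2, and 8 are violated.

1. a5 + a3 = 20; 20 mod 7 = 6, not 5 — fails.
2. a1 = 13 is odd — fails.
3. 3a1 - 4a7 = 3(13) - 4(7) = 11 — holds.
4. a5 = 1 lies in [1, 4] — holds.
5. abs(13 - 1) = 12 — holds.
6. a1 + a5 = 13 + 1 = 14; 14 < 17 — holds.
7. values 13, 19, 7, 1 are pairwise distinct — holds.
8. a1 * a7 = 13 * 7 = 91, not 94 — fails.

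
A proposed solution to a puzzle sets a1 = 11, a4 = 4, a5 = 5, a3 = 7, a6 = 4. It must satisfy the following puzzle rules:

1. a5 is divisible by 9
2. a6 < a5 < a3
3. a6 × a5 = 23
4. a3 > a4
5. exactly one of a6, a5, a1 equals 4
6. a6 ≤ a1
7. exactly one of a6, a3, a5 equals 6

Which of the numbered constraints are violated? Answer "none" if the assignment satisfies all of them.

1. 5 = 9×0 + 5, so 9 does not divide 5  no
2. values 4 < 5 < 7  yes
3. a6 × a5 = 4 × 5 = 20, not 23  no
4. a3 = 7, a4 = 4; 7 > 4  yes
5. a6=4, a5=5, a1=11; 1 of them equals 4  yes
6. a6 = 4, a1 = 11; 4 ≤ 11  yes
7. a6=4, a3=7, a5=5; 0 of them equal 6, not exactly one  no

Constraints 1, 3, and 7 do not hold.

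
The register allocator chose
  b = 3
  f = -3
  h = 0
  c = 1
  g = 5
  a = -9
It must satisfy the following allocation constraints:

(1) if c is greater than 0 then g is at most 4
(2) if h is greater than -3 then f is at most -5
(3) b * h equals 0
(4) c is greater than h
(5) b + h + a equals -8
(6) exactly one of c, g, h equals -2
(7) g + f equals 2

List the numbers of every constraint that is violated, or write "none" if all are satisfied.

(1) c = 1 > 0, so we need g ≤ 4; but g = 5 > 4 — violated.
(2) h = 0 > -3, so we need f ≤ -5; but f = -3 > -5 — violated.
(3) b * h = 3 * 0 = 0 — satisfied.
(4) c = 1, h = 0; 1 > 0 — satisfied.
(5) b + h + a = 3 + 0 + (-9) = -6, not -8 — violated.
(6) c=1, g=5, h=0; 0 of them equal -2, not exactly one — violated.
(7) g + f = 5 + (-3) = 2 — satisfied.

Violated: 1, 2, 5, 6.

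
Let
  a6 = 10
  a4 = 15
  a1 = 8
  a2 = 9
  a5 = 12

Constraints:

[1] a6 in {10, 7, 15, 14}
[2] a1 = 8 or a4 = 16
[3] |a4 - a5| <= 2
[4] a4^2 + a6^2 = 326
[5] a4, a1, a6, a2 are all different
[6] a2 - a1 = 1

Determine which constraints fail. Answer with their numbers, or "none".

[1] a6 = 10 is in {10, 7, 15, 14} — holds.
[2] a1 = 8 = 8 (first disjunct) — holds.
[3] |15 - 12| = 3; 3 > 2, exceeds bound 2 — fails.
[4] a4^2 + a6^2 = 15^2 + 10^2 = 225 + 100 = 325, not 326 — fails.
[5] values 15, 8, 10, 9 are pairwise distinct — holds.
[6] a2 - a1 = 9 - 8 = 1 — holds.

Constraints 3 and 4 do not hold.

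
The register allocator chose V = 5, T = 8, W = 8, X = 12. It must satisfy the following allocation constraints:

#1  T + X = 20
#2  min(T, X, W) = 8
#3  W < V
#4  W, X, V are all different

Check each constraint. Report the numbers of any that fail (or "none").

#1 T + X = 8 + 12 = 20  ✔
#2 min(8, 12, 8) = 8  ✔
#3 W = 8, V = 5; 8 ≥ 5 (want <)  ✘
#4 values 8, 12, 5 are pairwise distinct  ✔

The assignment fails constraint 3.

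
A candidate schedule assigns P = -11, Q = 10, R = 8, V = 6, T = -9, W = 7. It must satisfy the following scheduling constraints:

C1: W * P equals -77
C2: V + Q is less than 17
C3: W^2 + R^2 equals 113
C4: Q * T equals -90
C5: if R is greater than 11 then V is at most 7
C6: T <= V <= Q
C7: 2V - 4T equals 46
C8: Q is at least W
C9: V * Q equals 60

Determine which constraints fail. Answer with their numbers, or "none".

C1: W * P = 7 * (-11) = -77 — holds.
C2: V + Q = 6 + 10 = 16; 16 < 17 — holds.
C3: W^2 + R^2 = 7^2 + 8^2 = 49 + 64 = 113 — holds.
C4: Q * T = 10 * (-9) = -90 — holds.
C5: R = 8, not > 11; antecedent false, conditional vacuously true — holds.
C6: values -9 <= 6 <= 10 — holds.
C7: 2V - 4T = 2(6) - 4(-9) = 48, not 46 — does not hold.
C8: Q = 10, W = 7; 10 ≥ 7 — holds.
C9: V * Q = 6 * 10 = 60 — holds.

Violated: 7.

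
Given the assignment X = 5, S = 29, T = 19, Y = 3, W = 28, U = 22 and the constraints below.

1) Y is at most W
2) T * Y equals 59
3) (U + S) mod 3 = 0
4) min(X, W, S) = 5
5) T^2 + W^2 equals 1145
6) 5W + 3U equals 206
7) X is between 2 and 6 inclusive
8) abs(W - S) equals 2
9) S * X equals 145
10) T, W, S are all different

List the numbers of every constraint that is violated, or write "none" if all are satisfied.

1) Y = 3, W = 28; 3 ≤ 28 — holds.
2) T * Y = 19 * 3 = 57, not 59 — fails.
3) U + S = 51; 51 mod 3 = 0 — holds.
4) min(5, 28, 29) = 5 — holds.
5) T^2 + W^2 = 19^2 + 28^2 = 361 + 784 = 1145 — holds.
6) 5W + 3U = 5(28) + 3(22) = 206 — holds.
7) X = 5 lies in [2, 6] — holds.
8) abs(28 - 29) = 1, not 2 — fails.
9) S * X = 29 * 5 = 145 — holds.
10) values 19, 28, 29 are pairwise distinct — holds.

The assignment fails constraints 2, 8.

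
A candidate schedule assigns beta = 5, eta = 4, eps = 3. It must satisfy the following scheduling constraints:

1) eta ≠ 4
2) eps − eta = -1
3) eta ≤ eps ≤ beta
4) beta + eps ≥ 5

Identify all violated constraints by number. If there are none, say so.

No — constraints 1, 3 are not satisfied.

1) eta = 4, but 4 is required to differ — does not hold.
2) eps − eta = 3 − 4 = -1 — holds.
3) values 4, 3, 5; eta = 4 is not ≤ eps = 3 — does not hold.
4) beta + eps = 5 + 3 = 8; 8 ≥ 5 — holds.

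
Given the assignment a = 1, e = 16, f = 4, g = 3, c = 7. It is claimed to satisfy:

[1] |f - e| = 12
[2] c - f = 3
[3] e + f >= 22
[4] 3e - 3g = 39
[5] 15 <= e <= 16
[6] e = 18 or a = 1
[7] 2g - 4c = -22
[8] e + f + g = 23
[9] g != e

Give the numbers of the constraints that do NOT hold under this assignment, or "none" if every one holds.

The assignment fails constraint 3.

[1] |4 - 16| = 12 — OK.
[2] c - f = 7 - 4 = 3 — OK.
[3] e + f = 16 + 4 = 20; 20 < 22, bound 22 not met — violated.
[4] 3e - 3g = 3(16) - 3(3) = 39 — OK.
[5] e = 16 lies in [15, 16] — OK.
[6] e = 16 ≠ 18, but a = 1 = 1 (second disjunct) — OK.
[7] 2g - 4c = 2(3) - 4(7) = -22 — OK.
[8] e + f + g = 16 + 4 + 3 = 23 — OK.
[9] g = 3, e = 16; distinct — OK.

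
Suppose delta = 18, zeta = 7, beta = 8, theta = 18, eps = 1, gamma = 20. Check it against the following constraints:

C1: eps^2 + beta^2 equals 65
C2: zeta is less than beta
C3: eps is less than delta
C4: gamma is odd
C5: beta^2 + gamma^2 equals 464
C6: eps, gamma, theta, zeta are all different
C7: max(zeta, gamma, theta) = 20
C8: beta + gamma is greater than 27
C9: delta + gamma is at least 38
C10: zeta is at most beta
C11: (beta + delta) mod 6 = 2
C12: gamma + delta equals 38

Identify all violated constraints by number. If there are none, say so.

C1: eps^2 + beta^2 = 1^2 + 8^2 = 1 + 64 = 65 — satisfied.
C2: zeta = 7, beta = 8; 7 < 8 — satisfied.
C3: eps = 1, delta = 18; 1 < 18 — satisfied.
C4: gamma = 20 is even — violated.
C5: beta^2 + gamma^2 = 8^2 + 20^2 = 64 + 400 = 464 — satisfied.
C6: values 1, 20, 18, 7 are pairwise distinct — satisfied.
C7: max(7, 20, 18) = 20 — satisfied.
C8: beta + gamma = 8 + 20 = 28; 28 > 27 — satisfied.
C9: delta + gamma = 18 + 20 = 38; 38 ≥ 38 — satisfied.
C10: zeta = 7, beta = 8; 7 ≤ 8 — satisfied.
C11: beta + delta = 26; 26 mod 6 = 2 — satisfied.
C12: gamma + delta = 20 + 18 = 38 — satisfied.

No — constraint 4 is not satisfied.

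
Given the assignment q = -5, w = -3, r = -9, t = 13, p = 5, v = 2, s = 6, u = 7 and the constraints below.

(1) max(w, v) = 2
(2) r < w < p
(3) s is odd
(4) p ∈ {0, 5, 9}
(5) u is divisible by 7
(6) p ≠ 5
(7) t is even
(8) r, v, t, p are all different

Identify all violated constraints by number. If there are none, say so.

(1) max(-3, 2) = 2  ✔
(2) values -9 < -3 < 5  ✔
(3) s = 6 is even  ✘
(4) p = 5 is in {0, 5, 9}  ✔
(5) 7 / 7 = 1, so 7 divides 7  ✔
(6) p = 5, but 5 is required to differ  ✘
(7) t = 13 is odd  ✘
(8) values -9, 2, 13, 5 are pairwise distinct  ✔

Constraints 3, 6, and 7 are violated.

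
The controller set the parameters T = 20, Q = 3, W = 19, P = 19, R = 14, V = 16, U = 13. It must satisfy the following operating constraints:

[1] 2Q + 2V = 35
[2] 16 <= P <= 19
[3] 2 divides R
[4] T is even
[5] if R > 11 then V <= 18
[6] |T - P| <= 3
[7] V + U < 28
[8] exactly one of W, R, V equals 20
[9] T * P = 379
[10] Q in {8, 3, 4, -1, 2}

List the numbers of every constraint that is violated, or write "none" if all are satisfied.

Constraints 1, 7, 8, 9 do not hold.

[1] 2Q + 2V = 2(3) + 2(16) = 38, not 35 — violated.
[2] P = 19 lies in [16, 19] — OK.
[3] 14 / 2 = 7, so 2 divides 14 — OK.
[4] T = 20 is even — OK.
[5] R = 14 > 11, so we need V ≤ 18; V = 16 ≤ 18 — OK.
[6] |20 - 19| = 1; 1 ≤ 3 — OK.
[7] V + U = 16 + 13 = 29; 29 ≥ 28, bound 28 not met — violated.
[8] W=19, R=14, V=16; 0 of them equal 20, not exactly one — violated.
[9] T * P = 20 * 19 = 380, not 379 — violated.
[10] Q = 3 is in {8, 3, 4, -1, 2} — OK.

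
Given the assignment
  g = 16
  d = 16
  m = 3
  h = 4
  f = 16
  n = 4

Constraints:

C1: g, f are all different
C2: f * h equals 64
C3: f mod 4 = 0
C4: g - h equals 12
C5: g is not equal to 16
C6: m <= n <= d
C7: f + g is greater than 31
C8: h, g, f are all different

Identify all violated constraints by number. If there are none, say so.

Constraints 1, 5, and 8 are violated.

C1: g = f = 16, not all different  no
C2: f * h = 16 * 4 = 64  yes
C3: 16 mod 4 = 0  yes
C4: g - h = 16 - 4 = 12  yes
C5: g = 16, but 16 is required to differ  no
C6: values 3 <= 4 <= 16  yes
C7: f + g = 16 + 16 = 32; 32 > 31  yes
C8: g = f = 16, not all different  no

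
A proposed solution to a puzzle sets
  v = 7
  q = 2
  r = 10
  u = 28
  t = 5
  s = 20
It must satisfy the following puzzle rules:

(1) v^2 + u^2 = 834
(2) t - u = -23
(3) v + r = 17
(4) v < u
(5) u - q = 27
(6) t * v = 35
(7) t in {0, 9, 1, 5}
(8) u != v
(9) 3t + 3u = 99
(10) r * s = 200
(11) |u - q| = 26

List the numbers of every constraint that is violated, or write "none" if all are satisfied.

(1) v^2 + u^2 = 7^2 + 28^2 = 49 + 784 = 833, not 834  false
(2) t - u = 5 - 28 = -23  true
(3) v + r = 7 + 10 = 17  true
(4) v = 7, u = 28; 7 < 28  true
(5) u - q = 28 - 2 = 26, not 27  false
(6) t * v = 5 * 7 = 35  true
(7) t = 5 is in {0, 9, 1, 5}  true
(8) u = 28, v = 7; distinct  true
(9) 3t + 3u = 3(5) + 3(28) = 99  true
(10) r * s = 10 * 20 = 200  true
(11) |28 - 2| = 26  true

The assignment fails constraints 1, 5.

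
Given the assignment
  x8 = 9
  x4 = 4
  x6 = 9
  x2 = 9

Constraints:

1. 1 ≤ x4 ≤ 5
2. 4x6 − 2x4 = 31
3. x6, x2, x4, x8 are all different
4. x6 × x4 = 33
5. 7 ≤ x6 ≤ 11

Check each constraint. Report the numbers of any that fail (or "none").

1. x4 = 4 lies in [1, 5] — OK.
2. 4x6 − 2x4 = 4(9) − 2(4) = 28, not 31 — violated.
3. x6 = x2 = 9, not all different — violated.
4. x6 × x4 = 9 × 4 = 36, not 33 — violated.
5. x6 = 9 lies in [7, 11] — OK.

No — constraints 2, 3, 4 are not satisfied.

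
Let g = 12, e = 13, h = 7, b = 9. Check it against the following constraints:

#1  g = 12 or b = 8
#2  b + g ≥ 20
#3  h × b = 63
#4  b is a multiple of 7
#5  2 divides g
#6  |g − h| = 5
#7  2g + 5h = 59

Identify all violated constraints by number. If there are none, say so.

#1 g = 12 = 12 (first disjunct) — holds.
#2 b + g = 9 + 12 = 21; 21 ≥ 20 — holds.
#3 h × b = 7 × 9 = 63 — holds.
#4 9 = 7×1 + 2, so 7 does not divide 9 — fails.
#5 12 / 2 = 6, so 2 divides 12 — holds.
#6 |12 − 7| = 5 — holds.
#7 2g + 5h = 2(12) + 5(7) = 59 — holds.

Violated: 4.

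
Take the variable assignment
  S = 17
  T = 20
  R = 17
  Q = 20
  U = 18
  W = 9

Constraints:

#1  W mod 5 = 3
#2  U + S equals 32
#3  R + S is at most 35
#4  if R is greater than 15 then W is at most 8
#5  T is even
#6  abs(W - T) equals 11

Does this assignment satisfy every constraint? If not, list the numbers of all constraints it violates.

#1 9 mod 5 = 4, not 3  ✗
#2 U + S = 18 + 17 = 35, not 32  ✗
#3 R + S = 17 + 17 = 34; 34 ≤ 35  ✓
#4 R = 17 > 15, so we need W ≤ 8; but W = 9 > 8  ✗
#5 T = 20 is even  ✓
#6 abs(9 - 20) = 11  ✓

No — constraints 1, 2, and 4 are not satisfied.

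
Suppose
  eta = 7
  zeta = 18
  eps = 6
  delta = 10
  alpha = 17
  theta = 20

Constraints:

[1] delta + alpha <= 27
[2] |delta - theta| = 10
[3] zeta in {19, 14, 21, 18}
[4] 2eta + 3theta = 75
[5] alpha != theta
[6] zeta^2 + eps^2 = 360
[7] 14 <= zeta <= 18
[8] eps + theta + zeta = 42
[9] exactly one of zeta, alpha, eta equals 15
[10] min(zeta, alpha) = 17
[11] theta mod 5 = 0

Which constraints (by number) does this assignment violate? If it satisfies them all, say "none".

[1] delta + alpha = 10 + 17 = 27; 27 ≤ 27 — holds.
[2] |10 - 20| = 10 — holds.
[3] zeta = 18 is in {19, 14, 21, 18} — holds.
[4] 2eta + 3theta = 2(7) + 3(20) = 74, not 75 — does not hold.
[5] alpha = 17, theta = 20; distinct — holds.
[6] zeta^2 + eps^2 = 18^2 + 6^2 = 324 + 36 = 360 — holds.
[7] zeta = 18 lies in [14, 18] — holds.
[8] eps + theta + zeta = 6 + 20 + 18 = 44, not 42 — does not hold.
[9] zeta=18, alpha=17, eta=7; 0 of them equal 15, not exactly one — does not hold.
[10] min(18, 17) = 17 — holds.
[11] 20 mod 5 = 0 — holds.

No — constraints 4, 8, 9 are not satisfied.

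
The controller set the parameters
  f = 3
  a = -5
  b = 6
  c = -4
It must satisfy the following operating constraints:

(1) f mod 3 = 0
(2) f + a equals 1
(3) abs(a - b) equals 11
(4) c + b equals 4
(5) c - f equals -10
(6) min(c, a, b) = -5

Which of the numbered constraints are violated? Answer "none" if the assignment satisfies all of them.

No — constraints 2, 4, and 5 are not satisfied.

(1) 3 mod 3 = 0 — holds.
(2) f + a = 3 + (-5) = -2, not 1 — does not hold.
(3) abs(-5 - 6) = 11 — holds.
(4) c + b = -4 + 6 = 2, not 4 — does not hold.
(5) c - f = -4 - 3 = -7, not -10 — does not hold.
(6) min(-4, -5, 6) = -5 — holds.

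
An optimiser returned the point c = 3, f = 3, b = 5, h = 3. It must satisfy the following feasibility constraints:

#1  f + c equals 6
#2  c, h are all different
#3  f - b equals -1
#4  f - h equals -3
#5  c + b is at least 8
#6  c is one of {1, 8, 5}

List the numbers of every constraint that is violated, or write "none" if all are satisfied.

Constraints 2, 3, 4, 6 do not hold.

#1 f + c = 3 + 3 = 6 — holds.
#2 c = h = 3, not all different — does not hold.
#3 f - b = 3 - 5 = -2, not -1 — does not hold.
#4 f - h = 3 - 3 = 0, not -3 — does not hold.
#5 c + b = 3 + 5 = 8; 8 ≥ 8 — holds.
#6 c = 3 is not in {1, 8, 5} — does not hold.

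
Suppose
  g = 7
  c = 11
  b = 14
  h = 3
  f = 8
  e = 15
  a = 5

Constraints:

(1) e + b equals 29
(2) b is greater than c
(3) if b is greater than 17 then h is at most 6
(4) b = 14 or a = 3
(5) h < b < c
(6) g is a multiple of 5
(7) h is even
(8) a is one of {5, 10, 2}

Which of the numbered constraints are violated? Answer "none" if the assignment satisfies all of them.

The assignment fails constraints 5, 6, and 7.

(1) e + b = 15 + 14 = 29 — OK.
(2) b = 14, c = 11; 14 > 11 — OK.
(3) b = 14, not > 17; antecedent false, conditional vacuously true — OK.
(4) b = 14 = 14 (first disjunct) — OK.
(5) values 3, 14, 11; b = 14 is not < c = 11 — violated.
(6) 7 = 5*1 + 2, so 5 does not divide 7 — violated.
(7) h = 3 is odd — violated.
(8) a = 5 is in {5, 10, 2} — OK.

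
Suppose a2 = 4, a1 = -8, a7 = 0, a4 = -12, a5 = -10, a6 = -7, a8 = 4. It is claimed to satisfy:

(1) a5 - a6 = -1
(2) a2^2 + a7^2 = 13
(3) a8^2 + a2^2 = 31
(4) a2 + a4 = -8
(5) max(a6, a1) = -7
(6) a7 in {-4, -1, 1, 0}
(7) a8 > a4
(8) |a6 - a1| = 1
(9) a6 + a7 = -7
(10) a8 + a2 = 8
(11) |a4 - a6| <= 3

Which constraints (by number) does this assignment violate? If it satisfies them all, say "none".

Constraints 1, 2, 3, and 11 are violated.

(1) a5 - a6 = -10 - (-7) = -3, not -1 — violated.
(2) a2^2 + a7^2 = 4^2 + 0^2 = 16 + 0 = 16, not 13 — violated.
(3) a8^2 + a2^2 = 4^2 + 4^2 = 16 + 16 = 32, not 31 — violated.
(4) a2 + a4 = 4 + (-12) = -8 — OK.
(5) max(-7, -8) = -7 — OK.
(6) a7 = 0 is in {-4, -1, 1, 0} — OK.
(7) a8 = 4, a4 = -12; 4 > -12 — OK.
(8) |-7 - (-8)| = 1 — OK.
(9) a6 + a7 = -7 + 0 = -7 — OK.
(10) a8 + a2 = 4 + 4 = 8 — OK.
(11) |-12 - (-7)| = 5; 5 > 3, exceeds bound 3 — violated.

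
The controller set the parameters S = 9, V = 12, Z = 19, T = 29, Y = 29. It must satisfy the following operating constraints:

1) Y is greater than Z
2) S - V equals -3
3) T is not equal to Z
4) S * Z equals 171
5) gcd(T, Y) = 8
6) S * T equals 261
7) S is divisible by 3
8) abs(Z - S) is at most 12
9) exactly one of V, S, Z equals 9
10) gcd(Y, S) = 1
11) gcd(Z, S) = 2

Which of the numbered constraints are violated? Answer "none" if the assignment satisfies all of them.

1) Y = 29, Z = 19; 29 > 19 — satisfied.
2) S - V = 9 - 12 = -3 — satisfied.
3) T = 29, Z = 19; distinct — satisfied.
4) S * Z = 9 * 19 = 171 — satisfied.
5) gcd(29, 29) = 29, not 8 — violated.
6) S * T = 9 * 29 = 261 — satisfied.
7) 9 / 3 = 3, so 3 divides 9 — satisfied.
8) abs(19 - 9) = 10; 10 ≤ 12 — satisfied.
9) V=12, S=9, Z=19; 1 of them equals 9 — satisfied.
10) gcd(29, 9) = 1 — satisfied.
11) gcd(19, 9) = 1, not 2 — violated.

Constraints 5, 11 do not hold.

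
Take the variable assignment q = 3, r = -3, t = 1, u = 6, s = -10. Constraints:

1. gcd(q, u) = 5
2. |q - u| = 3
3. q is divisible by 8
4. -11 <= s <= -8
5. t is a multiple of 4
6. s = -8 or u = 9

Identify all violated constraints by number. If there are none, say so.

1. gcd(3, 6) = 3, not 5 — violated.
2. |3 - 6| = 3 — OK.
3. 3 = 8*0 + 3, so 8 does not divide 3 — violated.
4. s = -10 lies in [-11, -8] — OK.
5. 1 = 4*0 + 1, so 4 does not divide 1 — violated.
6. s = -10 ≠ -8 and u = 6 ≠ 9; both disjuncts false — violated.

No — constraints 1, 3, 5, 6 are not satisfied.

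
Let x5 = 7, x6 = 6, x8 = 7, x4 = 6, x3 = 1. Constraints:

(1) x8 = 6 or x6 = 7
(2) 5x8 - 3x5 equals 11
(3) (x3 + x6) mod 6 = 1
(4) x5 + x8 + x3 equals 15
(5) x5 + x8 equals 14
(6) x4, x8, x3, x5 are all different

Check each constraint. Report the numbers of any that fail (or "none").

(1) x8 = 7 ≠ 6 and x6 = 6 ≠ 7; both disjuncts false  fails
(2) 5x8 - 3x5 = 5(7) - 3(7) = 14, not 11  fails
(3) x3 + x6 = 7; 7 mod 6 = 1  holds
(4) x5 + x8 + x3 = 7 + 7 + 1 = 15  holds
(5) x5 + x8 = 7 + 7 = 14  holds
(6) x8 = x5 = 7, not all different  fails

Violated: 1, 2, 6.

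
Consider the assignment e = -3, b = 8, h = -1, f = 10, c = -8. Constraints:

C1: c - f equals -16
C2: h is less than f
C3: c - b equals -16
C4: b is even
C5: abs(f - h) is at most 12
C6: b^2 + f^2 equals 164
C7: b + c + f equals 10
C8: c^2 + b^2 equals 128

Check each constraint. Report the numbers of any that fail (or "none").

C1: c - f = -8 - 10 = -18, not -16  FAIL
C2: h = -1, f = 10; -1 < 10  OK
C3: c - b = -8 - 8 = -16  OK
C4: b = 8 is even  OK
C5: abs(10 - (-1)) = 11; 11 ≤ 12  OK
C6: b^2 + f^2 = 8^2 + 10^2 = 64 + 100 = 164  OK
C7: b + c + f = 8 + (-8) + 10 = 10  OK
C8: c^2 + b^2 = (-8)^2 + 8^2 = 64 + 64 = 128  OK

Constraint 1 does not hold.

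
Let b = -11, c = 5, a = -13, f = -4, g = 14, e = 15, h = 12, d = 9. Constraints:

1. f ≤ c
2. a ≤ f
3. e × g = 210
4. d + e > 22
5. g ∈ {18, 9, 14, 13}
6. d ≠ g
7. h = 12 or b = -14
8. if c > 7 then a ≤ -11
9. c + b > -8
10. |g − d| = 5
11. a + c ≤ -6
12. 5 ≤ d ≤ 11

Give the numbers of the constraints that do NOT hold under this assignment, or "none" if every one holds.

None — every constraint holds.

1. f = -4, c = 5; -4 ≤ 5 — holds.
2. a = -13, f = -4; -13 ≤ -4 — holds.
3. e × g = 15 × 14 = 210 — holds.
4. d + e = 9 + 15 = 24; 24 > 22 — holds.
5. g = 14 is in {18, 9, 14, 13} — holds.
6. d = 9, g = 14; distinct — holds.
7. h = 12 = 12 (first disjunct) — holds.
8. c = 5, not > 7; antecedent false, conditional vacuously true — holds.
9. c + b = 5 + (-11) = -6; -6 > -8 — holds.
10. |14 − 9| = 5 — holds.
11. a + c = -13 + 5 = -8; -8 ≤ -6 — holds.
12. d = 9 lies in [5, 11] — holds.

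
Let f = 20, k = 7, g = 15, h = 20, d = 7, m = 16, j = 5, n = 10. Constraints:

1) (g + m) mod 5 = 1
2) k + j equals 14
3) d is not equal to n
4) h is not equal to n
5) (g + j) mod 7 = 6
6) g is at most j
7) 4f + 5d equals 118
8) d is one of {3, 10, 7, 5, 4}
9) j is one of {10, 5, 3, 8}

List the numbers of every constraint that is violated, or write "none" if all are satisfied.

1) g + m = 31; 31 mod 5 = 1 — OK.
2) k + j = 7 + 5 = 12, not 14 — violated.
3) d = 7, n = 10; distinct — OK.
4) h = 20, n = 10; distinct — OK.
5) g + j = 20; 20 mod 7 = 6 — OK.
6) g = 15, j = 5; 15 > 5 (want ≤) — violated.
7) 4f + 5d = 4(20) + 5(7) = 115, not 118 — violated.
8) d = 7 is in {3, 10, 7, 5, 4} — OK.
9) j = 5 is in {10, 5, 3, 8} — OK.

The assignment fails constraints 2, 6, and 7.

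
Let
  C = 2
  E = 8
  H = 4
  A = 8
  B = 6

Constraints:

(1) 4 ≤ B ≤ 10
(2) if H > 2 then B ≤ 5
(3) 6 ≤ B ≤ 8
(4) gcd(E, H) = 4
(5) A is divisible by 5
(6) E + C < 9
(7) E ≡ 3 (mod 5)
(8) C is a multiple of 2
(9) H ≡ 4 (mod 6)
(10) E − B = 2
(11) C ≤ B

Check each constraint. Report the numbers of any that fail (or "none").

(1) B = 6 lies in [4, 10] — OK.
(2) H = 4 > 2, so we need B ≤ 5; but B = 6 > 5 — violated.
(3) B = 6 lies in [6, 8] — OK.
(4) gcd(8, 4) = 4 — OK.
(5) 8 = 5×1 + 3, so 5 does not divide 8 — violated.
(6) E + C = 8 + 2 = 10; 10 ≥ 9, bound 9 not met — violated.
(7) 8 mod 5 = 3 — OK.
(8) 2 / 2 = 1, so 2 divides 2 — OK.
(9) 4 mod 6 = 4 — OK.
(10) E − B = 8 − 6 = 2 — OK.
(11) C = 2, B = 6; 2 ≤ 6 — OK.

The assignment fails constraints 2, 5, and 6.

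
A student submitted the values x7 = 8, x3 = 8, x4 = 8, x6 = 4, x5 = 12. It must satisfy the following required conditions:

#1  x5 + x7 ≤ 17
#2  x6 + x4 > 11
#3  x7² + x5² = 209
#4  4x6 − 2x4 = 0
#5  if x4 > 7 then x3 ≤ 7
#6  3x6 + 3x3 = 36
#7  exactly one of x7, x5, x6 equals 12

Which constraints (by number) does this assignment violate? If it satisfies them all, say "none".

#1 x5 + x7 = 12 + 8 = 20; 20 > 17, bound 17 not met  FAIL
#2 x6 + x4 = 4 + 8 = 12; 12 > 11  OK
#3 x7² + x5² = 8² + 12² = 64 + 144 = 208, not 209  FAIL
#4 4x6 − 2x4 = 4(4) − 2(8) = 0  OK
#5 x4 = 8 > 7, so we need x3 ≤ 7; but x3 = 8 > 7  FAIL
#6 3x6 + 3x3 = 3(4) + 3(8) = 36  OK
#7 x7=8, x5=12, x6=4; 1 of them equals 12  OK

The assignment fails constraints 1, 3, 5.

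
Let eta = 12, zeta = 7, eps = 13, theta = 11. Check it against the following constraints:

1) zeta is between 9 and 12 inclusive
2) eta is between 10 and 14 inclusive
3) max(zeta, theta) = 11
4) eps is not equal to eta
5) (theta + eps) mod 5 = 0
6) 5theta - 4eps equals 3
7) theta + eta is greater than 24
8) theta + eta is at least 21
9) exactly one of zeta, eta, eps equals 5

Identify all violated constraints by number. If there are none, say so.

1) zeta = 7 is outside [9, 12] — violated.
2) eta = 12 lies in [10, 14] — OK.
3) max(7, 11) = 11 — OK.
4) eps = 13, eta = 12; distinct — OK.
5) theta + eps = 24; 24 mod 5 = 4, not 0 — violated.
6) 5theta - 4eps = 5(11) - 4(13) = 3 — OK.
7) theta + eta = 11 + 12 = 23; 23 ≤ 24, bound 24 not met — violated.
8) theta + eta = 11 + 12 = 23; 23 ≥ 21 — OK.
9) zeta=7, eta=12, eps=13; 0 of them equal 5, not exactly one — violated.

The assignment fails constraints 1, 5, 7, and 9.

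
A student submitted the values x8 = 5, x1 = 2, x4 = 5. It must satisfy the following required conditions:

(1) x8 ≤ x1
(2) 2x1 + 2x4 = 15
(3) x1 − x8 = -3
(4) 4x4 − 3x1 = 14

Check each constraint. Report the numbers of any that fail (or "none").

Constraints 1 and 2 are violated.

(1) x8 = 5, x1 = 2; 5 > 2 (want ≤) — fails.
(2) 2x1 + 2x4 = 2(2) + 2(5) = 14, not 15 — fails.
(3) x1 − x8 = 2 − 5 = -3 — holds.
(4) 4x4 − 3x1 = 4(5) − 3(2) = 14 — holds.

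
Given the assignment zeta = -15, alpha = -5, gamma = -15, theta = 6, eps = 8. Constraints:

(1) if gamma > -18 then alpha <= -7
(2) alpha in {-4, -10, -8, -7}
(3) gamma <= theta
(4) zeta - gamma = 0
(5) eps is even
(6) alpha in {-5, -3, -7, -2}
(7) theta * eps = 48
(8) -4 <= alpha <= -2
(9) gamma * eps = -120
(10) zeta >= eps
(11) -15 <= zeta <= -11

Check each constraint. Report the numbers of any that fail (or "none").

The assignment fails constraints 1, 2, 8, and 10.

(1) gamma = -15 > -18, so we need alpha ≤ -7; but alpha = -5 > -7  ✗
(2) alpha = -5 is not in {-4, -10, -8, -7}  ✗
(3) gamma = -15, theta = 6; -15 ≤ 6  ✓
(4) zeta - gamma = -15 - (-15) = 0  ✓
(5) eps = 8 is even  ✓
(6) alpha = -5 is in {-5, -3, -7, -2}  ✓
(7) theta * eps = 6 * 8 = 48  ✓
(8) alpha = -5 is outside [-4, -2]  ✗
(9) gamma * eps = -15 * 8 = -120  ✓
(10) zeta = -15, eps = 8; -15 < 8 (want ≥)  ✗
(11) zeta = -15 lies in [-15, -11]  ✓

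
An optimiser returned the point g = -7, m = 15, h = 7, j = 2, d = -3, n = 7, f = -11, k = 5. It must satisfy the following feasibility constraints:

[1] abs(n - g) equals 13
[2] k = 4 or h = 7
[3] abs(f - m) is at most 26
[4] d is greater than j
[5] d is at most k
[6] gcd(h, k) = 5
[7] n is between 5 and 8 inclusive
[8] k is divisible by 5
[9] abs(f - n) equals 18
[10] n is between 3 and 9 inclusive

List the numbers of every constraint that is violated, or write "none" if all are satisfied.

Constraints 1, 4, and 6 are violated.

[1] abs(7 - (-7)) = 14, not 13 — violated.
[2] k = 5 ≠ 4, but h = 7 = 7 (second disjunct) — OK.
[3] abs(-11 - 15) = 26; 26 ≤ 26 — OK.
[4] d = -3, j = 2; -3 ≤ 2 (want >) — violated.
[5] d = -3, k = 5; -3 ≤ 5 — OK.
[6] gcd(7, 5) = 1, not 5 — violated.
[7] n = 7 lies in [5, 8] — OK.
[8] 5 / 5 = 1, so 5 divides 5 — OK.
[9] abs(-11 - 7) = 18 — OK.
[10] n = 7 lies in [3, 9] — OK.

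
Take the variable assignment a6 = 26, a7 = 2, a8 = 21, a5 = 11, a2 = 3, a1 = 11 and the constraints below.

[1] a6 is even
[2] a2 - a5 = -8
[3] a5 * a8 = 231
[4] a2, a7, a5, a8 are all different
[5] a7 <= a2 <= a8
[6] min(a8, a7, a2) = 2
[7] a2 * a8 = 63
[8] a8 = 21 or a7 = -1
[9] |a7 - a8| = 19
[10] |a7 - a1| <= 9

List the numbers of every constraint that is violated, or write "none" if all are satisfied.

No violations.

[1] a6 = 26 is even — satisfied.
[2] a2 - a5 = 3 - 11 = -8 — satisfied.
[3] a5 * a8 = 11 * 21 = 231 — satisfied.
[4] values 3, 2, 11, 21 are pairwise distinct — satisfied.
[5] values 2 <= 3 <= 21 — satisfied.
[6] min(21, 2, 3) = 2 — satisfied.
[7] a2 * a8 = 3 * 21 = 63 — satisfied.
[8] a8 = 21 = 21 (first disjunct) — satisfied.
[9] |2 - 21| = 19 — satisfied.
[10] |2 - 11| = 9; 9 ≤ 9 — satisfied.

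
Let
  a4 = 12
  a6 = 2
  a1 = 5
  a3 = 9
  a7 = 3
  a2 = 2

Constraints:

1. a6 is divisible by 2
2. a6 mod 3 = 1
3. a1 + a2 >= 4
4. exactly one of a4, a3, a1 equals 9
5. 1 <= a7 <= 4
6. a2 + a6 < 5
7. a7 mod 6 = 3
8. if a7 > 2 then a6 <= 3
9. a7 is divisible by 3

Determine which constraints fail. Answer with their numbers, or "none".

1. 2 / 2 = 1, so 2 divides 2  true
2. 2 mod 3 = 2, not 1  false
3. a1 + a2 = 5 + 2 = 7; 7 ≥ 4  true
4. a4=12, a3=9, a1=5; 1 of them equals 9  true
5. a7 = 3 lies in [1, 4]  true
6. a2 + a6 = 2 + 2 = 4; 4 < 5  true
7. 3 mod 6 = 3  true
8. a7 = 3 > 2, so we need a6 ≤ 3; a6 = 2 ≤ 3  true
9. 3 / 3 = 1, so 3 divides 3  true

Violated: 2.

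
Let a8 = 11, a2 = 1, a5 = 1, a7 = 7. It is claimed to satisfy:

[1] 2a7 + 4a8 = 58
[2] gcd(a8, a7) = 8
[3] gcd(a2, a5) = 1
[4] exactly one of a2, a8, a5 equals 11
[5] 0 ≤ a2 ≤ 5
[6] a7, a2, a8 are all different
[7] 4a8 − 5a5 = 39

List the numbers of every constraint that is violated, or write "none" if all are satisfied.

Constraint 2 is violated.

[1] 2a7 + 4a8 = 2(7) + 4(11) = 58 — holds.
[2] gcd(11, 7) = 1, not 8 — does not hold.
[3] gcd(1, 1) = 1 — holds.
[4] a2=1, a8=11, a5=1; 1 of them equals 11 — holds.
[5] a2 = 1 lies in [0, 5] — holds.
[6] values 7, 1, 11 are pairwise distinct — holds.
[7] 4a8 − 5a5 = 4(11) − 5(1) = 39 — holds.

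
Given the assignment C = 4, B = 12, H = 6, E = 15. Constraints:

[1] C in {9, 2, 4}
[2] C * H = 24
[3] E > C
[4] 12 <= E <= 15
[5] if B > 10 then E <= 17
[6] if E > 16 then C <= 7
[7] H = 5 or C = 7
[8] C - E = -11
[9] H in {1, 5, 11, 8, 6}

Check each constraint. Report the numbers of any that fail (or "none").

[1] C = 4 is in {9, 2, 4} — satisfied.
[2] C * H = 4 * 6 = 24 — satisfied.
[3] E = 15, C = 4; 15 > 4 — satisfied.
[4] E = 15 lies in [12, 15] — satisfied.
[5] B = 12 > 10, so we need E ≤ 17; E = 15 ≤ 17 — satisfied.
[6] E = 15, not > 16; antecedent false, conditional vacuously true — satisfied.
[7] H = 6 ≠ 5 and C = 4 ≠ 7; both disjuncts false — violated.
[8] C - E = 4 - 15 = -11 — satisfied.
[9] H = 6 is in {1, 5, 11, 8, 6} — satisfied.

No — constraint 7 is not satisfied.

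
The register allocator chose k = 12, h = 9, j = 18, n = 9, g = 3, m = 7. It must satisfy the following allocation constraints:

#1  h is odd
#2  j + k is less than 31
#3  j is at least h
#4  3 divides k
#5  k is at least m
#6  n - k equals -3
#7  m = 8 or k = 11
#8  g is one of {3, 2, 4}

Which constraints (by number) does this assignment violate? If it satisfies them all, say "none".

#1 h = 9 is odd  true
#2 j + k = 18 + 12 = 30; 30 < 31  true
#3 j = 18, h = 9; 18 ≥ 9  true
#4 12 / 3 = 4, so 3 divides 12  true
#5 k = 12, m = 7; 12 ≥ 7  true
#6 n - k = 9 - 12 = -3  true
#7 m = 7 ≠ 8 and k = 12 ≠ 11; both disjuncts false  false
#8 g = 3 is in {3, 2, 4}  true

No — constraint 7 is not satisfied.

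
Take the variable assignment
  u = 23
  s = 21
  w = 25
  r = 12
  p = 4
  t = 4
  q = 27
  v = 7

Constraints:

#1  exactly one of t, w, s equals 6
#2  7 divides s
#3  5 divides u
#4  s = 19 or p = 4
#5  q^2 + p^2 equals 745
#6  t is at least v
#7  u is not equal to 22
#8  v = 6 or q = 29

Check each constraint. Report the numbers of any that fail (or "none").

Constraints 1, 3, 6, and 8 do not hold.

#1 t=4, w=25, s=21; 0 of them equal 6, not exactly one  no
#2 21 / 7 = 3, so 7 divides 21  yes
#3 23 = 5*4 + 3, so 5 does not divide 23  no
#4 s = 21 ≠ 19, but p = 4 = 4 (second disjunct)  yes
#5 q^2 + p^2 = 27^2 + 4^2 = 729 + 16 = 745  yes
#6 t = 4, v = 7; 4 < 7 (want ≥)  no
#7 u = 23, and 23 ≠ 22  yes
#8 v = 7 ≠ 6 and q = 27 ≠ 29; both disjuncts false  no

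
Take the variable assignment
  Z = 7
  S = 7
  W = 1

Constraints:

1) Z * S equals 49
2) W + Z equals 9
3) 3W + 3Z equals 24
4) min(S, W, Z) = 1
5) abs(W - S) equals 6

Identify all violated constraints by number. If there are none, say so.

Violated: 2.

1) Z * S = 7 * 7 = 49  ✓
2) W + Z = 1 + 7 = 8, not 9  ✗
3) 3W + 3Z = 3(1) + 3(7) = 24  ✓
4) min(7, 1, 7) = 1  ✓
5) abs(1 - 7) = 6  ✓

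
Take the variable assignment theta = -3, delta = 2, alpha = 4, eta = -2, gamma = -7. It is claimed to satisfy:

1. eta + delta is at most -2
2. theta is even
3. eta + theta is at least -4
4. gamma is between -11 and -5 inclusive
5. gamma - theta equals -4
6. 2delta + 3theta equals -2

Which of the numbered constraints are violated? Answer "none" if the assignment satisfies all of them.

The assignment fails constraints 1, 2, 3, and 6.

1. eta + delta = -2 + 2 = 0; 0 > -2, bound -2 not met — does not hold.
2. theta = -3 is odd — does not hold.
3. eta + theta = -2 + (-3) = -5; -5 < -4, bound -4 not met — does not hold.
4. gamma = -7 lies in [-11, -5] — holds.
5. gamma - theta = -7 - (-3) = -4 — holds.
6. 2delta + 3theta = 2(2) + 3(-3) = -5, not -2 — does not hold.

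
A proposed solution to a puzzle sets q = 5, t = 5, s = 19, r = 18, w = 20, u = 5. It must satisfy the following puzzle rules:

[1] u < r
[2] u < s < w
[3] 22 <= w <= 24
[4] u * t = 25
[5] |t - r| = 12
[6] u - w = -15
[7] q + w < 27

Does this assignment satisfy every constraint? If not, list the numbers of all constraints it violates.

[1] u = 5, r = 18; 5 < 18 — OK.
[2] values 5 < 19 < 20 — OK.
[3] w = 20 is outside [22, 24] — violated.
[4] u * t = 5 * 5 = 25 — OK.
[5] |5 - 18| = 13, not 12 — violated.
[6] u - w = 5 - 20 = -15 — OK.
[7] q + w = 5 + 20 = 25; 25 < 27 — OK.

The assignment fails constraints 3, 5.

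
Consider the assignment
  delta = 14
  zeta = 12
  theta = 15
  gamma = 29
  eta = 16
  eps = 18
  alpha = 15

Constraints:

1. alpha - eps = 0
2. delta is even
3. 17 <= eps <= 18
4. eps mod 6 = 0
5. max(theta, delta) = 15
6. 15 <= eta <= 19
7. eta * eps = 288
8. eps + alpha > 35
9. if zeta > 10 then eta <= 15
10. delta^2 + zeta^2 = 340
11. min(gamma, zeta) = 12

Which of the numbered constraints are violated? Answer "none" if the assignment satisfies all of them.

No — constraints 1, 8, and 9 are not satisfied.

1. alpha - eps = 15 - 18 = -3, not 0  FAIL
2. delta = 14 is even  OK
3. eps = 18 lies in [17, 18]  OK
4. 18 mod 6 = 0  OK
5. max(15, 14) = 15  OK
6. eta = 16 lies in [15, 19]  OK
7. eta * eps = 16 * 18 = 288  OK
8. eps + alpha = 18 + 15 = 33; 33 ≤ 35, bound 35 not met  FAIL
9. zeta = 12 > 10, so we need eta ≤ 15; but eta = 16 > 15  FAIL
10. delta^2 + zeta^2 = 14^2 + 12^2 = 196 + 144 = 340  OK
11. min(29, 12) = 12  OK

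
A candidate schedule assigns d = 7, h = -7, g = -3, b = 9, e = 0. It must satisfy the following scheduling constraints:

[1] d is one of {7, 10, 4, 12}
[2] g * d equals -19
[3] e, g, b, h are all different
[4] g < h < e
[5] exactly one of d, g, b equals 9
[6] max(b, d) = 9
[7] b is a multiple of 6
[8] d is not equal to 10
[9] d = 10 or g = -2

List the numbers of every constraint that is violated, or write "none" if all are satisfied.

Violated: 2, 4, 7, and 9.

[1] d = 7 is in {7, 10, 4, 12} — satisfied.
[2] g * d = -3 * 7 = -21, not -19 — violated.
[3] values 0, -3, 9, -7 are pairwise distinct — satisfied.
[4] values -3, -7, 0; g = -3 is not < h = -7 — violated.
[5] d=7, g=-3, b=9; 1 of them equals 9 — satisfied.
[6] max(9, 7) = 9 — satisfied.
[7] 9 = 6*1 + 3, so 6 does not divide 9 — violated.
[8] d = 7, and 7 ≠ 10 — satisfied.
[9] d = 7 ≠ 10 and g = -3 ≠ -2; both disjuncts false — violated.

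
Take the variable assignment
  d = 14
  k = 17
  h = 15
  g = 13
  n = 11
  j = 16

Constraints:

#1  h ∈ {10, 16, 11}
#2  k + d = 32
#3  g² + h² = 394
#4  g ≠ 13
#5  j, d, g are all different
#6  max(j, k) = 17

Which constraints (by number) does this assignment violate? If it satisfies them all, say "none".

Constraints 1, 2, 4 do not hold.

#1 h = 15 is not in {10, 16, 11} — violated.
#2 k + d = 17 + 14 = 31, not 32 — violated.
#3 g² + h² = 13² + 15² = 169 + 225 = 394 — satisfied.
#4 g = 13, but 13 is required to differ — violated.
#5 values 16, 14, 13 are pairwise distinct — satisfied.
#6 max(16, 17) = 17 — satisfied.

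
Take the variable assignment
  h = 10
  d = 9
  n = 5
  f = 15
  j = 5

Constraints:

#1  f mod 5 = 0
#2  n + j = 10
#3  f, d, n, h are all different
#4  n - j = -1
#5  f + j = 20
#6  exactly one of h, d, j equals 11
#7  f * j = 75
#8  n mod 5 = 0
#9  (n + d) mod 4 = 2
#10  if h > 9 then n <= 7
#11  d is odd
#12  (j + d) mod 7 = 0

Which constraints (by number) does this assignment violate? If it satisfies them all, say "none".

#1 15 mod 5 = 0 — OK.
#2 n + j = 5 + 5 = 10 — OK.
#3 values 15, 9, 5, 10 are pairwise distinct — OK.
#4 n - j = 5 - 5 = 0, not -1 — violated.
#5 f + j = 15 + 5 = 20 — OK.
#6 h=10, d=9, j=5; 0 of them equal 11, not exactly one — violated.
#7 f * j = 15 * 5 = 75 — OK.
#8 5 mod 5 = 0 — OK.
#9 n + d = 14; 14 mod 4 = 2 — OK.
#10 h = 10 > 9, so we need n ≤ 7; n = 5 ≤ 7 — OK.
#11 d = 9 is odd — OK.
#12 j + d = 14; 14 mod 7 = 0 — OK.

Violated: 4, 6.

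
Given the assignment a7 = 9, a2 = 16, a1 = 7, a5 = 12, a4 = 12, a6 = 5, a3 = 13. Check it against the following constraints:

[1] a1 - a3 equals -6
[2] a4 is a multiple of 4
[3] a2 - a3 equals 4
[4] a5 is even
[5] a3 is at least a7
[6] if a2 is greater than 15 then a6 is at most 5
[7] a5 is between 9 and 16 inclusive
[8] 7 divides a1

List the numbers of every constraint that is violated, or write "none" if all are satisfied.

[1] a1 - a3 = 7 - 13 = -6  ✔
[2] 12 / 4 = 3, so 4 divides 12  ✔
[3] a2 - a3 = 16 - 13 = 3, not 4  ✘
[4] a5 = 12 is even  ✔
[5] a3 = 13, a7 = 9; 13 ≥ 9  ✔
[6] a2 = 16 > 15, so we need a6 ≤ 5; a6 = 5 ≤ 5  ✔
[7] a5 = 12 lies in [9, 16]  ✔
[8] 7 / 7 = 1, so 7 divides 7  ✔

Constraint 3 does not hold.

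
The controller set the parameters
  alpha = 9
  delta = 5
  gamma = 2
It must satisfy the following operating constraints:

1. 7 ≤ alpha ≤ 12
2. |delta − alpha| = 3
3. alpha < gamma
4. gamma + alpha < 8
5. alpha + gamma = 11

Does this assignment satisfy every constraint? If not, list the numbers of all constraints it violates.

No — constraints 2, 3, 4 are not satisfied.

1. alpha = 9 lies in [7, 12] — satisfied.
2. |5 − 9| = 4, not 3 — violated.
3. alpha = 9, gamma = 2; 9 ≥ 2 (want <) — violated.
4. gamma + alpha = 2 + 9 = 11; 11 ≥ 8, bound 8 not met — violated.
5. alpha + gamma = 9 + 2 = 11 — satisfied.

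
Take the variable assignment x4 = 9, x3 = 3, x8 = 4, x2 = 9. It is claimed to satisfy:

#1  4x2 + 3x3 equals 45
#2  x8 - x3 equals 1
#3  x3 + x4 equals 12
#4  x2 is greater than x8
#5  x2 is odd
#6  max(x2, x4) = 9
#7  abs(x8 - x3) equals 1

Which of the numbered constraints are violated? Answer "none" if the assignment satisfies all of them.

None — every constraint holds.

#1 4x2 + 3x3 = 4(9) + 3(3) = 45  holds
#2 x8 - x3 = 4 - 3 = 1  holds
#3 x3 + x4 = 3 + 9 = 12  holds
#4 x2 = 9, x8 = 4; 9 > 4  holds
#5 x2 = 9 is odd  holds
#6 max(9, 9) = 9  holds
#7 abs(4 - 3) = 1  holds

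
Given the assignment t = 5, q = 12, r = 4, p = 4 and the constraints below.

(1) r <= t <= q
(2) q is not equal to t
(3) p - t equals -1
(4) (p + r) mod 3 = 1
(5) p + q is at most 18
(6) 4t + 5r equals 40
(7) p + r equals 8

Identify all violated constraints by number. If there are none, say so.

(1) values 4 <= 5 <= 12 — satisfied.
(2) q = 12, t = 5; distinct — satisfied.
(3) p - t = 4 - 5 = -1 — satisfied.
(4) p + r = 8; 8 mod 3 = 2, not 1 — violated.
(5) p + q = 4 + 12 = 16; 16 ≤ 18 — satisfied.
(6) 4t + 5r = 4(5) + 5(4) = 40 — satisfied.
(7) p + r = 4 + 4 = 8 — satisfied.

No — constraint 4 is not satisfied.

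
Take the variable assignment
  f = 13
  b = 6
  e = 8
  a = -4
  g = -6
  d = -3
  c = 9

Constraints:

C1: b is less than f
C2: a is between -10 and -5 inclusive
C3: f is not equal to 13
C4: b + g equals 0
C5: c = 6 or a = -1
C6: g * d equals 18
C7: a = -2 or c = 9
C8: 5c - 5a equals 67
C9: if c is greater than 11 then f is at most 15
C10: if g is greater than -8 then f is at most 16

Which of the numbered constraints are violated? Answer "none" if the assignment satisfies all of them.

The assignment fails constraints 2, 3, 5, and 8.

C1: b = 6, f = 13; 6 < 13 — OK.
C2: a = -4 is outside [-10, -5] — violated.
C3: f = 13, but 13 is required to differ — violated.
C4: b + g = 6 + (-6) = 0 — OK.
C5: c = 9 ≠ 6 and a = -4 ≠ -1; both disjuncts false — violated.
C6: g * d = -6 * (-3) = 18 — OK.
C7: a = -4 ≠ -2, but c = 9 = 9 (second disjunct) — OK.
C8: 5c - 5a = 5(9) - 5(-4) = 65, not 67 — violated.
C9: c = 9, not > 11; antecedent false, conditional vacuously true — OK.
C10: g = -6 > -8, so we need f ≤ 16; f = 13 ≤ 16 — OK.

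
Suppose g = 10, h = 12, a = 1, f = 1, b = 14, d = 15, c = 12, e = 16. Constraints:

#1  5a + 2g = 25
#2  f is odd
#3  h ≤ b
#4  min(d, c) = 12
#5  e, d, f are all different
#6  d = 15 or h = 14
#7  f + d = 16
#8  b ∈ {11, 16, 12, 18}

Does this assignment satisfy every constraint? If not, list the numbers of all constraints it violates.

#1 5a + 2g = 5(1) + 2(10) = 25  ✓
#2 f = 1 is odd  ✓
#3 h = 12, b = 14; 12 ≤ 14  ✓
#4 min(15, 12) = 12  ✓
#5 values 16, 15, 1 are pairwise distinct  ✓
#6 d = 15 = 15 (first disjunct)  ✓
#7 f + d = 1 + 15 = 16  ✓
#8 b = 14 is not in {11, 16, 12, 18}  ✗

The assignment fails constraint 8.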